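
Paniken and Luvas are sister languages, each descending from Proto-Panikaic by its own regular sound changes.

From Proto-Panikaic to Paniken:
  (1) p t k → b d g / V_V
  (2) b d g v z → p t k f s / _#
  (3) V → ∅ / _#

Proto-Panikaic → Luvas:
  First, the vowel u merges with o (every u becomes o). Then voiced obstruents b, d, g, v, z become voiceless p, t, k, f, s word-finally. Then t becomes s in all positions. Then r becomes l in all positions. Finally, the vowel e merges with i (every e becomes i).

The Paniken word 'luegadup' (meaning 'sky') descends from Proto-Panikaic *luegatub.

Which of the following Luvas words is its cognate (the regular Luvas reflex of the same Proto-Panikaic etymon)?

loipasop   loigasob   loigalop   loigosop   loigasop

loigasop

Luvas: *luegatub
  luegatub → loegatob   [vowel merger]
  loegatob → loegatop   [final devoicing]
  loegatop → loegasop   [unconditioned shift]
  loegasop (rule 4 does not apply)
  loegasop → loigasop   [vowel merger]
  giving Luvas loigasop.
Only 'loigasop' matches the regular Luvas development of *luegatub.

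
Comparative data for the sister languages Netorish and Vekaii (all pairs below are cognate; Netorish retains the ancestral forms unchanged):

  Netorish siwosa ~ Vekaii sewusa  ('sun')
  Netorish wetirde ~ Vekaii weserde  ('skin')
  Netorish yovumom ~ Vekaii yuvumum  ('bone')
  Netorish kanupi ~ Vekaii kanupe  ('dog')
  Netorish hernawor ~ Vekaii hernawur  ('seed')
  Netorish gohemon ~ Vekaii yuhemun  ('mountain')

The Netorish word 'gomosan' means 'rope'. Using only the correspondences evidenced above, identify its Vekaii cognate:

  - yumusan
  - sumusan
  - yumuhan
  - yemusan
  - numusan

yumusan

gohemon ~ yuhemun — Netorish g corresponds to Vekaii y word-initially before a back vowel.
yovumom ~ yuvumum — Netorish o corresponds to Vekaii u after a consonant, before a nasal.
siwosa ~ sewusa, gohemon ~ yuhemun — Netorish o corresponds to Vekaii u after a consonant, before a consonant other than r, m, n, p, b, f, v.
Applying these to Netorish 'gomosan':
  gomosan → yomosan   (g→y word-initially before a back vowel)
  yomosan → yumosan   (o→u after a consonant, before a nasal)
  yumosan → yumusan   (o→u after a consonant, before a consonant other than r, m, n, p, b, f, v)
So the Vekaii cognate is 'yumusan'.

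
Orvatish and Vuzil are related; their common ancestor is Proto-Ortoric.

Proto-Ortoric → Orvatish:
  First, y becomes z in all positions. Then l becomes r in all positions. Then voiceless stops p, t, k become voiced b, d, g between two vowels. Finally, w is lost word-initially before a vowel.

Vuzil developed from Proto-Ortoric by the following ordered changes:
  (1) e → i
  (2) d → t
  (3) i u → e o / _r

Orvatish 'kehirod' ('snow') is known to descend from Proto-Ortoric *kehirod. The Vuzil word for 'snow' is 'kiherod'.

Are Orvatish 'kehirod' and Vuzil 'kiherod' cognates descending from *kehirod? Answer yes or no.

Derive the expected Vuzil reflex of *kehirod:
Vuzil: *kehirod
  kehirod → kihirod   [vowel merger]
  kihirod → kihirot   [unconditioned shift]
  kihirot → kiherot   [pre-rhotic lowering]
  giving Vuzil kiherot.
The regular Vuzil reflex would be 'kiherot', but the attested form is 'kiherod'. The correspondence is irregular, so they are not cognates (the Vuzil form has a different source).

no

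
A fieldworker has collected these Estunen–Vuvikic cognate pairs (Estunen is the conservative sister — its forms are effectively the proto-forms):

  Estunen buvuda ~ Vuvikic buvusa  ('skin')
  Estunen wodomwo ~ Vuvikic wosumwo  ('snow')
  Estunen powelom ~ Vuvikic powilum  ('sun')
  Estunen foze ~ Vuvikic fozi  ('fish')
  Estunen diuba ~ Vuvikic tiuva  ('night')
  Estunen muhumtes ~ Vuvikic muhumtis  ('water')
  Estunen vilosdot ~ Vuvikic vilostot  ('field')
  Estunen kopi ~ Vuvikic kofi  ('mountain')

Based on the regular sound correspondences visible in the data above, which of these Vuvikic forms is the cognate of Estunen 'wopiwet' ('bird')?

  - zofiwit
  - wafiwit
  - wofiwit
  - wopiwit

wofiwit

kopi ~ kofi — Estunen p corresponds to Vuvikic f between vowels (before a front vowel).
powelom ~ powilum, muhumtes ~ muhumtis — Estunen e corresponds to Vuvikic i after a consonant, before a consonant other than r, m, n, p, b, f, v.
Applying these to Estunen 'wopiwet':
  wopiwet → wofiwet   (p→f between vowels (before a front vowel))
  wofiwet → wofiwit   (e→i after a consonant, before a consonant other than r, m, n, p, b, f, v)
So the Vuvikic cognate is 'wofiwit'.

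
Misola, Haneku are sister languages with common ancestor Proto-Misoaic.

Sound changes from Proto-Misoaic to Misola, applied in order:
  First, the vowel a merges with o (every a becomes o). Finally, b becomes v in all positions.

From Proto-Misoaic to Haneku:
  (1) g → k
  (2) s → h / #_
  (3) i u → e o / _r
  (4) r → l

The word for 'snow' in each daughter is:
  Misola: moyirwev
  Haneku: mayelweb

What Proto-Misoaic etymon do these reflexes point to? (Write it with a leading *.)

Position 4: Misola has i, Haneku has e. Misola preserves i here (none of its changes turn any other segment into i), so the proto-segment is *i.
Position 5: Misola has r, Haneku has l. Misola preserves r here (none of its changes turn any other segment into r), so the proto-segment is *r.
Position 8: Misola has v, Haneku has b. Haneku preserves b here (none of its changes turn any other segment into b), so the proto-segment is *b.
Continuing position by position gives *mayirweb; check it forward:
Misola: *mayirweb > moyirweb > moyirwev  (by vowel merger, unconditioned shift)
Haneku: *mayirweb
  mayirweb (rule 1 does not apply)
  mayirweb (rule 2 does not apply)
  mayirweb → mayerweb   [pre-rhotic lowering]
  mayerweb → mayelweb   [unconditioned shift]
  giving Haneku mayelweb.
*mayirweb is the unique common source.

*mayirweb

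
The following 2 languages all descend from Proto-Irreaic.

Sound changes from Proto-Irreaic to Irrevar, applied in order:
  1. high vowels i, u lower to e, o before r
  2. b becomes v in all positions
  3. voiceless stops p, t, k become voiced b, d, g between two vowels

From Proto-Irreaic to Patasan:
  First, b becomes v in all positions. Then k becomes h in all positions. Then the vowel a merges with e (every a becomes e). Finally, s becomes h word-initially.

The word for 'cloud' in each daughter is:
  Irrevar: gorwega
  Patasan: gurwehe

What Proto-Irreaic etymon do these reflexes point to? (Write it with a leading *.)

*gurweka

Position 2: Irrevar has o, Patasan has u. Patasan preserves u here (none of its changes turn any other segment into u), so the proto-segment is *u.
Position 6: Irrevar has g, Patasan has h. Taking the neighbouring segments as reconstructed: Irrevar g could go back to *k or *g; Patasan h could go back to *k or *h — the one source consistent with every daughter is *k.
This points to *gurweka. Verify forward in each daughter:
Irrevar: *gurweka
  gurweka → gorweka   [pre-rhotic lowering]
  gorweka (rule 2 does not apply)
  gorweka → gorwega   [intervocalic voicing]
  giving Irrevar gorwega.
Patasan: start from *gurweka.
  rule 1: no change — gurweka
  rule 2 (unconditioned shift): gurweka → gurweha
  rule 3 (vowel merger): gurweha → gurwehe
  rule 4: no change — gurwehe
  ⇒ Patasan gurwehe
No other proto-form is consistent with every reflex, so the reconstruction is *gurweka.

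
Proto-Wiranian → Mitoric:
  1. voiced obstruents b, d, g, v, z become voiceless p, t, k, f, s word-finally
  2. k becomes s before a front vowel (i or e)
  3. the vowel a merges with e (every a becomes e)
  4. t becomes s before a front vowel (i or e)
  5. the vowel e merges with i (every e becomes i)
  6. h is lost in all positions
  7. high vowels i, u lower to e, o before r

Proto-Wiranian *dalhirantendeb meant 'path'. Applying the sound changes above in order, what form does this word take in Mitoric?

Mitoric: start from *dalhirantendeb.
  rule 1 (final devoicing): dalhirantendeb → dalhirantendep
  rule 2: no change — dalhirantendep
  rule 3 (vowel merger): dalhirantendep → delhirentendep
  rule 4 (palatalisation): delhirentendep → delhirensendep
  rule 5 (vowel merger): delhirensendep → dilhirinsindip
  rule 6 (h-loss): dilhirinsindip → dilirinsindip
  rule 7 (pre-rhotic lowering): dilirinsindip → dilerinsindip
  ⇒ Mitoric dilerinsindip

dilerinsindip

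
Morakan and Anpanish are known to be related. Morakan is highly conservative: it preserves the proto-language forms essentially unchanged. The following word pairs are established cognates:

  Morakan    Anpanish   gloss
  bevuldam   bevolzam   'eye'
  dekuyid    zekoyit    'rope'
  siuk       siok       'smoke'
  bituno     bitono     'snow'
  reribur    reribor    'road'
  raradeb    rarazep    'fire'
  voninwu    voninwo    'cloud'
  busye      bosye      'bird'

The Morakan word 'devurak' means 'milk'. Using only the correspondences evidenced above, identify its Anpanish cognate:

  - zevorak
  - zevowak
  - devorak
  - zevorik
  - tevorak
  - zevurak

zevorak

dekuyid ~ zekoyit — Morakan d corresponds to Anpanish z word-initially before a front vowel.
reribur ~ reribor — Morakan u corresponds to Anpanish o after a consonant, before r.
Applying these to Morakan 'devurak':
  devurak → zevurak   (d→z word-initially before a front vowel)
  zevurak → zevorak   (u→o after a consonant, before r)
So the Anpanish cognate is 'zevorak'.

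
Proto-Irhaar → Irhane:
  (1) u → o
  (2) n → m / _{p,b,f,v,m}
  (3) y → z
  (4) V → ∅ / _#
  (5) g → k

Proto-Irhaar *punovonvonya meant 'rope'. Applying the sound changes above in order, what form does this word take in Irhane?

ponovomvonz

Irhane: start from *punovonvonya.
  rule 1 (vowel merger): punovonvonya → ponovonvonya
  rule 2 (nasal place assimilation): ponovonvonya → ponovomvonya
  rule 3 (unconditioned shift): ponovomvonya → ponovomvonza
  rule 4 (apocope): ponovomvonza → ponovomvonz
  rule 5: no change — ponovomvonz
  ⇒ Irhane ponovomvonz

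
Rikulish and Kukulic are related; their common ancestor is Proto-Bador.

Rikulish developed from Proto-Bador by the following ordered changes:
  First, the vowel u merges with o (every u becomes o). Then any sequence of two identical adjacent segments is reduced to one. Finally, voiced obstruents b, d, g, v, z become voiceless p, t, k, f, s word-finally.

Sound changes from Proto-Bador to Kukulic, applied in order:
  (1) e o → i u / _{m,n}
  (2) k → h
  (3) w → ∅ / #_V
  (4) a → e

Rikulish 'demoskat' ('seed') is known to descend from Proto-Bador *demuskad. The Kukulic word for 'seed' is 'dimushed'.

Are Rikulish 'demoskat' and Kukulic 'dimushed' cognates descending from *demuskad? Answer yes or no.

Derive the expected Kukulic reflex of *demuskad:
Kukulic: *demuskad > dimuskad > dimushad > dimushed  (by pre-nasal raising, unconditioned shift, vowel merger)
Kukulic 'dimushed' matches the regular reflex exactly, so the pair is cognate.

yes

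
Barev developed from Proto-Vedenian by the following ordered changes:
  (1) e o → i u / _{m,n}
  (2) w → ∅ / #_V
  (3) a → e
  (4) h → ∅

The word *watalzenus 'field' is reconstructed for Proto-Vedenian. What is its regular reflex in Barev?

Barev: *watalzenus
  watalzenus → watalzinus   [pre-nasal raising]
  watalzinus → atalzinus   [glide loss]
  atalzinus → etelzinus   [vowel merger]
  etelzinus (rule 4 does not apply)
  giving Barev etelzinus.

etelzinus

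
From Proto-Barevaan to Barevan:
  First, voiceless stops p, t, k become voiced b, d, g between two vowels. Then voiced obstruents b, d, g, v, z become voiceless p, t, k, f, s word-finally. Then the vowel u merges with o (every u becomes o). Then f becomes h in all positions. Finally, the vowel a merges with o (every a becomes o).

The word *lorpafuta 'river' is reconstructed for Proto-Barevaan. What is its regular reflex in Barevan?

lorpohodo

Barevan: *lorpafuta
  lorpafuta → lorpafuda   [intervocalic voicing]
  lorpafuda (rule 2 does not apply)
  lorpafuda → lorpafoda   [vowel merger]
  lorpafoda → lorpahoda   [unconditioned shift]
  lorpahoda → lorpohodo   [vowel merger]
  giving Barevan lorpohodo.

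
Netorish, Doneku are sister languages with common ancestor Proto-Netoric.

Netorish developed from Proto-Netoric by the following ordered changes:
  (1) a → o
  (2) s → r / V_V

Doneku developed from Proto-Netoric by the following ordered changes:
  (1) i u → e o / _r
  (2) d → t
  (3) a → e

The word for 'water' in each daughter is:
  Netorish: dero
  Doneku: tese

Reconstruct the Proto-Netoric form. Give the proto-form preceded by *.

Position 4: Netorish has o, Doneku has e. Taking the neighbouring segments as reconstructed: Netorish o could go back to *a or *o; Doneku e could go back to *a or *e — the one source consistent with every daughter is *a.
Position 3: Netorish has r, Doneku has s. Doneku preserves s here (none of its changes turn any other segment into s), so the proto-segment is *s.
This points to *desa. Verify forward in each daughter:
Netorish: *desa > deso > dero  (by vowel merger, rhotacism)
Doneku: *desa
  desa (rule 1 does not apply)
  desa → tesa   [unconditioned shift]
  tesa → tese   [vowel merger]
  giving Doneku tese.
Only *desa yields all of Netorish dero, Doneku tese.

*desa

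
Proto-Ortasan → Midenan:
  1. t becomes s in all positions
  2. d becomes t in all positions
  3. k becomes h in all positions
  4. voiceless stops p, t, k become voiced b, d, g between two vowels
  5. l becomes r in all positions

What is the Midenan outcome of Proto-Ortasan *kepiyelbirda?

Midenan: *kepiyelbirda
  kepiyelbirda (rule 1 does not apply)
  kepiyelbirda → kepiyelbirta   [unconditioned shift]
  kepiyelbirta → hepiyelbirta   [unconditioned shift]
  hepiyelbirta → hebiyelbirta   [intervocalic voicing]
  hebiyelbirta → hebiyerbirta   [unconditioned shift]
  giving Midenan hebiyerbirta.

hebiyerbirta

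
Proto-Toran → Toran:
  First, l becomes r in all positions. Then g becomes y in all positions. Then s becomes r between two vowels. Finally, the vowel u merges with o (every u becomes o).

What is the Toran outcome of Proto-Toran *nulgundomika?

Toran: *nulgundomika
  nulgundomika → nurgundomika   [unconditioned shift]
  nurgundomika → nuryundomika   [unconditioned shift]
  nuryundomika (rule 3 does not apply)
  nuryundomika → noryondomika   [vowel merger]
  giving Toran noryondomika.

noryondomika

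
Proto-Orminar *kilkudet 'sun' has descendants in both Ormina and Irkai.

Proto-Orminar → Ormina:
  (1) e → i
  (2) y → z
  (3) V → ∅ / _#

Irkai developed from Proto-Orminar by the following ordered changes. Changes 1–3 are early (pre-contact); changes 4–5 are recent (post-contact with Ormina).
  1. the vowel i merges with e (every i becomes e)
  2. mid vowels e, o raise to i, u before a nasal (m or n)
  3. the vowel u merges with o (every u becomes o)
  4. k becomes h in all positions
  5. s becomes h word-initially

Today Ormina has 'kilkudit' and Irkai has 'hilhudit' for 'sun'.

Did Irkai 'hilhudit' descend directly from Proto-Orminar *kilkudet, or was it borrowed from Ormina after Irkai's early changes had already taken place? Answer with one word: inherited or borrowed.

borrowed

If inherited, *kilkudet would pass through all of Irkai's changes:
Irkai: *kilkudet > kelkudet > kelkodet > helhodet  (by vowel merger, vowel merger, unconditioned shift)
If borrowed from Ormina 'kilkudit' after the early changes, it would undergo only the recent ones:
  rule 4 (unconditioned shift): kilkudit → hilhudit
  rule 5 (debuccalisation): no change (hilhudit)
  ⇒ as a loan: hilhudit
Irkai 'hilhudit' matches the loan outcome 'hilhudit', not the inherited 'helhodet' — it skipped the early Irkai changes, so it was borrowed from Ormina.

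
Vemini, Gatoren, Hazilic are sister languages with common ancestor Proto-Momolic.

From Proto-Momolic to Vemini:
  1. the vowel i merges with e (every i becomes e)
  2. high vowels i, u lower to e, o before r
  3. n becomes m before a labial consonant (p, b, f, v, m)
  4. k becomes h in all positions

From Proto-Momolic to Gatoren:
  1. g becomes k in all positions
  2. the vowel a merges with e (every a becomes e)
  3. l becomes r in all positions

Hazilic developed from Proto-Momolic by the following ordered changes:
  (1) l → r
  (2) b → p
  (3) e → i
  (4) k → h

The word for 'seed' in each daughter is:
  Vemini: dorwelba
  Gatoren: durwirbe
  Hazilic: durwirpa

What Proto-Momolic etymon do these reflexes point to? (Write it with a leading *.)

Position 2: Vemini has o, Gatoren has u, Hazilic has u. Gatoren preserves u here (none of its changes turn any other segment into u), so the proto-segment is *u.
Position 8: Vemini has a, Gatoren has e, Hazilic has a. Vemini preserves a here (none of its changes turn any other segment into a), so the proto-segment is *a.
Position 5: Vemini has e, Gatoren has i, Hazilic has i. Gatoren preserves i here (none of its changes turn any other segment into i), so the proto-segment is *i.
This points to *durwilba. Verify forward in each daughter:
Vemini: start from *durwilba.
  rule 1 (vowel merger): durwilba → durwelba
  rule 2 (pre-rhotic lowering): durwelba → dorwelba
  rule 3: no change — dorwelba
  rule 4: no change — dorwelba
  ⇒ Vemini dorwelba
Gatoren: *durwilba > durwilbe > durwirbe  (by vowel merger, unconditioned shift)
Hazilic: *durwilba > durwirba > durwirpa  (by unconditioned shift, unconditioned shift)
No other proto-form is consistent with every reflex, so the reconstruction is *durwilba.

*durwilba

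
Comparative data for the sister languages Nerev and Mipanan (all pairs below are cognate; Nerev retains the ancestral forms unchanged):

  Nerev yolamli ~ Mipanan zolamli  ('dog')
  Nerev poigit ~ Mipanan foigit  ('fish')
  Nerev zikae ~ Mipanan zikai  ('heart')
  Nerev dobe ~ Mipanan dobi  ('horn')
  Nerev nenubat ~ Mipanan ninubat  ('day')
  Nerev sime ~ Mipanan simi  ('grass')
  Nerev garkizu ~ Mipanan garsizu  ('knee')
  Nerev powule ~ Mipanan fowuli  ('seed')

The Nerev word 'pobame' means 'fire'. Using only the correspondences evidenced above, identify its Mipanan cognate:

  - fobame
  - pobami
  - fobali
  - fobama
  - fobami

fobami

poigit ~ foigit, powule ~ fowuli — Nerev p corresponds to Mipanan f word-initially before a back vowel.
dobe ~ dobi, sime ~ simi — Nerev e corresponds to Mipanan i word-finally.
Applying these to Nerev 'pobame':
  pobame → fobame   (p→f word-initially before a back vowel)
  fobame → fobami   (e→i word-finally)
So the Mipanan cognate is 'fobami'.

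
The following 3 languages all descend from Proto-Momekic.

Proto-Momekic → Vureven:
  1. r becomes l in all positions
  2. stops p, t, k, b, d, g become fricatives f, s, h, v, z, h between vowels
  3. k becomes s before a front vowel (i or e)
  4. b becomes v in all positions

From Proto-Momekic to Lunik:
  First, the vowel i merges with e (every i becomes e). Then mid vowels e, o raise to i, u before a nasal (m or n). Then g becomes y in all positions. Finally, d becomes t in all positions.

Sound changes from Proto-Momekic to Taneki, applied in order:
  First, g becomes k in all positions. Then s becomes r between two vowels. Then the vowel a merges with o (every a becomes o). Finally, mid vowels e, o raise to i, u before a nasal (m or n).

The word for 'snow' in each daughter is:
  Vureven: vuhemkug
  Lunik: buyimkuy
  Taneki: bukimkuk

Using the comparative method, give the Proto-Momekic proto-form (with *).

*bugemkug

Position 3: Vureven has h, Lunik has y, Taneki has k. Taking the neighbouring segments as reconstructed: Vureven h could go back to *k or *g or *h; Lunik y could go back to *g or *y; Taneki k could go back to *k or *g — the one source consistent with every daughter is *g.
Position 8: Vureven has g, Lunik has y, Taneki has k. Vureven preserves g here (none of its changes turn any other segment into g), so the proto-segment is *g.
Position 1: Vureven has v, Lunik has b, Taneki has b. Lunik preserves b here (none of its changes turn any other segment into b), so the proto-segment is *b.
Verify the candidate proto-form against each daughter:
Vureven: *bugemkug > buhemkug > vuhemkug  (by intervocalic lenition, unconditioned shift)
Lunik: *bugemkug > bugimkug > buyimkuy  (by pre-nasal raising, unconditioned shift)
Taneki: *bugemkug
  bugemkug → bukemkuk   [unconditioned shift]
  bukemkuk (rule 2 does not apply)
  bukemkuk (rule 3 does not apply)
  bukemkuk → bukimkuk   [pre-nasal raising]
  giving Taneki bukimkuk.
*bugemkug is the unique common source.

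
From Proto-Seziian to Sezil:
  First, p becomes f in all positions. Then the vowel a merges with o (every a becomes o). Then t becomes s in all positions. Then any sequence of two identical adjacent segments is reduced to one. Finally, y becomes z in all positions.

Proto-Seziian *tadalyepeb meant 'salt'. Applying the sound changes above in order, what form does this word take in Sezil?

sodolzefeb

Sezil: *tadalyepeb > tadalyefeb > todolyefeb > sodolyefeb > sodolzefeb  (by unconditioned shift, vowel merger, unconditioned shift, unconditioned shift)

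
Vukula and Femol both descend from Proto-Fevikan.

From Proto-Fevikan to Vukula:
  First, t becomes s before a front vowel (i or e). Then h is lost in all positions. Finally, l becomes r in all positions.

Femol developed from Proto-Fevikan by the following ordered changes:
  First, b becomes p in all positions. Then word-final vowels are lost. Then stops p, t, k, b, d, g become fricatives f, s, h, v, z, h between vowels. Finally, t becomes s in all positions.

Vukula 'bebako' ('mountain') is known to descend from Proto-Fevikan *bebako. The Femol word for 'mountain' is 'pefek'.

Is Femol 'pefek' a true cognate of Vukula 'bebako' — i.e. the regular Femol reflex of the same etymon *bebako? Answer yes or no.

Derive the expected Femol reflex of *bebako:
Femol: *bebako > pepako > pepak > pefak  (by unconditioned shift, apocope, intervocalic lenition)
The regular Femol reflex would be 'pefak', but the attested form is 'pefek'. The correspondence is irregular, so they are not cognates (the Femol form has a different source).

no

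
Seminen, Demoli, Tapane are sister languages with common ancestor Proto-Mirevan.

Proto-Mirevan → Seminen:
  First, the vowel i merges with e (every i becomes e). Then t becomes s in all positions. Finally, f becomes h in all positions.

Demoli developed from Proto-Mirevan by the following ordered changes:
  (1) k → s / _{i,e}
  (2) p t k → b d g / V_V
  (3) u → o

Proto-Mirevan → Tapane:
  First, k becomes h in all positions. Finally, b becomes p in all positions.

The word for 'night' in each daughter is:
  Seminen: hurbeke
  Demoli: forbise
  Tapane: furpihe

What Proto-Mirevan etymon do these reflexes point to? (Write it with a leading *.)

Position 2: Seminen has u, Demoli has o, Tapane has u. Seminen preserves u here (none of its changes turn any other segment into u), so the proto-segment is *u.
Position 5: Seminen has e, Demoli has i, Tapane has i. Demoli preserves i here (none of its changes turn any other segment into i), so the proto-segment is *i.
This points to *furbike. Verify forward in each daughter:
Seminen: start from *furbike.
  rule 1 (vowel merger): furbike → furbeke
  rule 2: no change — furbeke
  rule 3 (unconditioned shift): furbeke → hurbeke
  ⇒ Seminen hurbeke
Demoli: start from *furbike.
  rule 1 (palatalisation): furbike → furbise
  rule 2: no change — furbise
  rule 3 (vowel merger): furbise → forbise
  ⇒ Demoli forbise
Tapane: start from *furbike.
  rule 1 (unconditioned shift): furbike → furbihe
  rule 2 (unconditioned shift): furbihe → furpihe
  ⇒ Tapane furpihe
*furbike is the unique common source.

*furbike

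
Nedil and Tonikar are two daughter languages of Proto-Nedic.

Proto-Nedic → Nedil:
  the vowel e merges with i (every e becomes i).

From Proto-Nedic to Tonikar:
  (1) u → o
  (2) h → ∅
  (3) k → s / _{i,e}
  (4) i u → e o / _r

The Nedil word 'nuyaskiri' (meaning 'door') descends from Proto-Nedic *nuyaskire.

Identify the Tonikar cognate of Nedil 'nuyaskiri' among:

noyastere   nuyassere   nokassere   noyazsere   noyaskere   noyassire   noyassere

noyassere

Tonikar: *nuyaskire > noyaskire > noyassire > noyassere  (by vowel merger, palatalisation, pre-rhotic lowering)
Among the options, 'noyassere' alone shows every Tonikar change applied in order.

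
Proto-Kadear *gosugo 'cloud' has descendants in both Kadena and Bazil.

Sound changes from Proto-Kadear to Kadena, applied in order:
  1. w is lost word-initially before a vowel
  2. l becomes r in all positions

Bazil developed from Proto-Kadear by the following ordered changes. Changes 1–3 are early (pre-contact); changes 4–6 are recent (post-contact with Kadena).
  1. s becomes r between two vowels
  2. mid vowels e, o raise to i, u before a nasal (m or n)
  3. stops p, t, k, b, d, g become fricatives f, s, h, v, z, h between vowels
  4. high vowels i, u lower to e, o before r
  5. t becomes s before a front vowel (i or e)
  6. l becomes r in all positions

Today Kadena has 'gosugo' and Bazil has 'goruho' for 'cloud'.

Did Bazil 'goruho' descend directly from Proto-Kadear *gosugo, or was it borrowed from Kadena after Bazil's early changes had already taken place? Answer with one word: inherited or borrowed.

inherited

If inherited, *gosugo would pass through all of Bazil's changes:
Bazil: *gosugo
  gosugo → gorugo   [rhotacism]
  gorugo (rule 2 does not apply)
  gorugo → goruho   [intervocalic lenition]
  goruho (rule 4 does not apply)
  goruho (rule 5 does not apply)
  goruho (rule 6 does not apply)
  giving Bazil goruho.
If borrowed from Kadena 'gosugo' after the early changes, it would undergo only the recent ones:
  rule 4 (pre-rhotic lowering): no change (gosugo)
  rule 5 (palatalisation): no change (gosugo)
  rule 6 (unconditioned shift): no change (gosugo)
  ⇒ as a loan: gosugo
Bazil 'goruho' matches the inherited outcome exactly, so it is an inherited cognate, not a loan.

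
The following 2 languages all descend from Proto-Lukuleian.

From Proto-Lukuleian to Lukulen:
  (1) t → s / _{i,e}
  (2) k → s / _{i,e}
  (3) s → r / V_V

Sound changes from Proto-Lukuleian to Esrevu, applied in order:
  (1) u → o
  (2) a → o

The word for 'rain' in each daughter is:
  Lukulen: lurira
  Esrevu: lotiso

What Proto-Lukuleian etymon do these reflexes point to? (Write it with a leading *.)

*lutisa

Position 2: Lukulen has u, Esrevu has o. Lukulen preserves u here (none of its changes turn any other segment into u), so the proto-segment is *u.
Position 5: Lukulen has r, Esrevu has s. Esrevu preserves s here (none of its changes turn any other segment into s), so the proto-segment is *s.
Position 6: Lukulen has a, Esrevu has o. Lukulen preserves a here (none of its changes turn any other segment into a), so the proto-segment is *a.
This points to *lutisa. Verify forward in each daughter:
Lukulen: start from *lutisa.
  rule 1 (palatalisation): lutisa → lusisa
  rule 2: no change — lusisa
  rule 3 (rhotacism): lusisa → lurira
  ⇒ Lukulen lurira
Esrevu: *lutisa
  lutisa → lotisa   [vowel merger]
  lotisa → lotiso   [vowel merger]
  giving Esrevu lotiso.
Only *lutisa yields all of Lukulen lurira, Esrevu lotiso.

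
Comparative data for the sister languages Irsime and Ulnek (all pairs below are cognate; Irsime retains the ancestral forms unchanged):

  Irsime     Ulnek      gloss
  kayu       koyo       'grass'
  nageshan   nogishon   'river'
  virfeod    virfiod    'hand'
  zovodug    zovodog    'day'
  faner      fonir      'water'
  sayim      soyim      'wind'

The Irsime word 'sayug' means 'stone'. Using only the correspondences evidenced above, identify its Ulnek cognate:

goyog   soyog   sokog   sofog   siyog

soyog

kayu ~ koyo, nageshan ~ nogishon — Irsime a corresponds to Ulnek o after a consonant, before a consonant other than r, m, n, p, b, f, v.
zovodug ~ zovodog — Irsime u corresponds to Ulnek o after a consonant, before a consonant other than r, m, n, p, b, f, v.
Applying these to Irsime 'sayug':
  sayug → soyug   (a→o after a consonant, before a consonant other than r, m, n, p, b, f, v)
  soyug → soyog   (u→o after a consonant, before a consonant other than r, m, n, p, b, f, v)
So the Ulnek cognate is 'soyog'.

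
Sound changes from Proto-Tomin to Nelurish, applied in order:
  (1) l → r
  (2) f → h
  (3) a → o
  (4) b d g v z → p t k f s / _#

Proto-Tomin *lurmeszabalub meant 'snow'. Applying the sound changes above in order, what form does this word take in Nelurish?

rurmeszoborup

Nelurish: *lurmeszabalub
  lurmeszabalub → rurmeszabarub   [unconditioned shift]
  rurmeszabarub (rule 2 does not apply)
  rurmeszabarub → rurmeszoborub   [vowel merger]
  rurmeszoborub → rurmeszoborup   [final devoicing]
  giving Nelurish rurmeszoborup.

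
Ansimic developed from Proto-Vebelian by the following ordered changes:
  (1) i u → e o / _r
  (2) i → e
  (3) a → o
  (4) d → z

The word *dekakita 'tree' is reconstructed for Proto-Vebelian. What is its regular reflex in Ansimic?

zekoketo

Ansimic: start from *dekakita.
  rule 1: no change — dekakita
  rule 2 (vowel merger): dekakita → dekaketa
  rule 3 (vowel merger): dekaketa → dekoketo
  rule 4 (unconditioned shift): dekoketo → zekoketo
  ⇒ Ansimic zekoketo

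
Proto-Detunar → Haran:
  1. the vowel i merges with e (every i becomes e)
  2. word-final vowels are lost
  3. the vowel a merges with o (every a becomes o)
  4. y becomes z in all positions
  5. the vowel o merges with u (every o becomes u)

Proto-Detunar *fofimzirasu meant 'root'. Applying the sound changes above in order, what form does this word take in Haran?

Haran: *fofimzirasu > fofemzerasu > fofemzeras > fofemzeros > fufemzerus  (by vowel merger, apocope, vowel merger, vowel merger)

fufemzerus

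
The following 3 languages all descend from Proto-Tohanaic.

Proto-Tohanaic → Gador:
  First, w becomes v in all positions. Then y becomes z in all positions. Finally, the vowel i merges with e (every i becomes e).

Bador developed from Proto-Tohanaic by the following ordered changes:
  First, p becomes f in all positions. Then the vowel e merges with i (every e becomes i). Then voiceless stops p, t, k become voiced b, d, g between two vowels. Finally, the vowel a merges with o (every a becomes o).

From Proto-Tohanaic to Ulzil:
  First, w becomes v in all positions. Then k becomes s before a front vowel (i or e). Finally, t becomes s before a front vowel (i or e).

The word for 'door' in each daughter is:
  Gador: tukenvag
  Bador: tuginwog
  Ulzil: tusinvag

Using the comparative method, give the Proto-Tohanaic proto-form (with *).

*tukinwag

Position 3: Gador has k, Bador has g, Ulzil has s. Gador preserves k here (none of its changes turn any other segment into k), so the proto-segment is *k.
Position 4: Gador has e, Bador has i, Ulzil has i. Ulzil preserves i here (none of its changes turn any other segment into i), so the proto-segment is *i.
This points to *tukinwag. Verify forward in each daughter:
Gador: start from *tukinwag.
  rule 1 (unconditioned shift): tukinwag → tukinvag
  rule 2: no change — tukinvag
  rule 3 (vowel merger): tukinvag → tukenvag
  ⇒ Gador tukenvag
Bador: *tukinwag
  tukinwag (rule 1 does not apply)
  tukinwag (rule 2 does not apply)
  tukinwag → tuginwag   [intervocalic voicing]
  tuginwag → tuginwog   [vowel merger]
  giving Bador tuginwog.
Ulzil: start from *tukinwag.
  rule 1 (unconditioned shift): tukinwag → tukinvag
  rule 2 (palatalisation): tukinvag → tusinvag
  rule 3: no change — tusinvag
  ⇒ Ulzil tusinvag
*tukinwag is the unique common source.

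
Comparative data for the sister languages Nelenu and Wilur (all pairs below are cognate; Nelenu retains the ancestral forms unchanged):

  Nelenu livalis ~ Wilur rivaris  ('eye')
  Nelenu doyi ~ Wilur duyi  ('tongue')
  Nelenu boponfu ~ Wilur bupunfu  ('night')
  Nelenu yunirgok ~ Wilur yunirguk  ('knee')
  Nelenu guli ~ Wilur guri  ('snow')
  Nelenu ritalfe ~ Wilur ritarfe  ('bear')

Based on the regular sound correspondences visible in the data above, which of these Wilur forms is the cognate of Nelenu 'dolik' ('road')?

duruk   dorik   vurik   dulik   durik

durik

doyi ~ duyi, yunirgok ~ yunirguk — Nelenu o corresponds to Wilur u after a consonant, before a consonant other than r, m, n, p, b, f, v.
livalis ~ rivaris, guli ~ guri — Nelenu l corresponds to Wilur r between vowels (before a front vowel).
Applying these to Nelenu 'dolik':
  dolik → dulik   (o→u after a consonant, before a consonant other than r, m, n, p, b, f, v)
  dulik → durik   (l→r between vowels (before a front vowel))
So the Wilur cognate is 'durik'.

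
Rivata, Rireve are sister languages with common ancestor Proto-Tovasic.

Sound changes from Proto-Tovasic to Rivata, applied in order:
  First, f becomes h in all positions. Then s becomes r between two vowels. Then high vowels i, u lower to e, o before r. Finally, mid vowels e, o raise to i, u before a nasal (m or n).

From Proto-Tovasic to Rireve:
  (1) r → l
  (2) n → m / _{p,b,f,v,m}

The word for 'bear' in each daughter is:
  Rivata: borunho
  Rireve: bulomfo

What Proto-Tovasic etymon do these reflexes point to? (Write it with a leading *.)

*buronfo

Position 6: Rivata has h, Rireve has f. Rireve preserves f here (none of its changes turn any other segment into f), so the proto-segment is *f.
Position 2: Rivata has o, Rireve has u. Rireve preserves u here (none of its changes turn any other segment into u), so the proto-segment is *u.
Position 5: Rivata has n, Rireve has m. Rivata preserves n here (none of its changes turn any other segment into n), so the proto-segment is *n.
Continuing position by position gives *buronfo; check it forward:
Rivata: start from *buronfo.
  rule 1 (unconditioned shift): buronfo → buronho
  rule 2: no change — buronho
  rule 3 (pre-rhotic lowering): buronho → boronho
  rule 4 (pre-nasal raising): boronho → borunho
  ⇒ Rivata borunho
Rireve: *buronfo > bulonfo > bulomfo  (by unconditioned shift, nasal place assimilation)
Only *buronfo yields all of Rivata borunho, Rireve bulomfo.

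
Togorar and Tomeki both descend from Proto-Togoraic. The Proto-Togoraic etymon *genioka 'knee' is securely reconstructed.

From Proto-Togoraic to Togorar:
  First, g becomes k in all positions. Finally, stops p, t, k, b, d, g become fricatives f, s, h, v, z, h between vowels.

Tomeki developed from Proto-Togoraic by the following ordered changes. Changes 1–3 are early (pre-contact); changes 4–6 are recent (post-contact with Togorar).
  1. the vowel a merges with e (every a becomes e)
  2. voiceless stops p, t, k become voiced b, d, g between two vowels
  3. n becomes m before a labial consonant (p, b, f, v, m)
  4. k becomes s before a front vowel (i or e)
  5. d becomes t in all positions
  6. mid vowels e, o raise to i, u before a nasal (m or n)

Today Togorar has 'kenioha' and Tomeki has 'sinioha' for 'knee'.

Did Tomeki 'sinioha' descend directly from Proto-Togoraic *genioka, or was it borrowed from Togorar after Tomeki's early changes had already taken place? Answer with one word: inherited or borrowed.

If inherited, *genioka would pass through all of Tomeki's changes:
Tomeki: start from *genioka.
  rule 1 (vowel merger): genioka → genioke
  rule 2 (intervocalic voicing): genioke → genioge
  rule 3: no change — genioge
  rule 4: no change — genioge
  rule 5: no change — genioge
  rule 6 (pre-nasal raising): genioge → ginioge
  ⇒ Tomeki ginioge
If borrowed from Togorar 'kenioha' after the early changes, it would undergo only the recent ones:
  rule 4 (palatalisation): kenioha → senioha
  rule 5 (unconditioned shift): no change (senioha)
  rule 6 (pre-nasal raising): senioha → sinioha
  ⇒ as a loan: sinioha
Tomeki 'sinioha' matches the loan outcome 'sinioha', not the inherited 'ginioge' — it skipped the early Tomeki changes, so it was borrowed from Togorar.

borrowed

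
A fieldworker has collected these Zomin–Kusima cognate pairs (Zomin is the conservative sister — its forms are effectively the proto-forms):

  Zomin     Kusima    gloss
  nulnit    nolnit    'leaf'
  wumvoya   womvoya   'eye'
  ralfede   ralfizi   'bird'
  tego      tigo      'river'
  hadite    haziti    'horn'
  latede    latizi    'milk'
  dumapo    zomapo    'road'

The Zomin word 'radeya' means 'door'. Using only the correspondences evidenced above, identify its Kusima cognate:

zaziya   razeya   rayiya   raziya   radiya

ralfede ~ ralfizi, latede ~ latizi — Zomin d corresponds to Kusima z between vowels (before a front vowel).
ralfede ~ ralfizi, tego ~ tigo — Zomin e corresponds to Kusima i after a consonant, before a consonant other than r, m, n, p, b, f, v.
Applying these to Zomin 'radeya':
  radeya → razeya   (d→z between vowels (before a front vowel))
  razeya → raziya   (e→i after a consonant, before a consonant other than r, m, n, p, b, f, v)
So the Kusima cognate is 'raziya'.

raziya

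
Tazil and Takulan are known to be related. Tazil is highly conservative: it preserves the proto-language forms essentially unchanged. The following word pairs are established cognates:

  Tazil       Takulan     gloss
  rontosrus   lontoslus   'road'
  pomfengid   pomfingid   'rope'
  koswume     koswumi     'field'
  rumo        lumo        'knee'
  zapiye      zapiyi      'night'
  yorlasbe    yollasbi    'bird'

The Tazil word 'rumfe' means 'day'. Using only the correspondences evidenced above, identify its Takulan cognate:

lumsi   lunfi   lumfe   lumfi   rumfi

rumo ~ lumo — Tazil r corresponds to Takulan l word-initially before a back vowel.
koswume ~ koswumi, zapiye ~ zapiyi — Tazil e corresponds to Takulan i word-finally.
Applying these to Tazil 'rumfe':
  rumfe → lumfe   (r→l word-initially before a back vowel)
  lumfe → lumfi   (e→i word-finally)
So the Takulan cognate is 'lumfi'.

lumfi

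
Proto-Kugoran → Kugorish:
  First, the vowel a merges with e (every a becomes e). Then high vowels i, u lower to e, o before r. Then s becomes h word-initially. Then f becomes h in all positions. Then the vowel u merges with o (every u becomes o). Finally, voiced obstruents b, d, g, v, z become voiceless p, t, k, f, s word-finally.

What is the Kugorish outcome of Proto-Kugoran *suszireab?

hoszereep

Kugorish: *suszireab > suszireeb > suszereeb > huszereeb > hoszereeb > hoszereep  (by vowel merger, pre-rhotic lowering, debuccalisation, vowel merger, final devoicing)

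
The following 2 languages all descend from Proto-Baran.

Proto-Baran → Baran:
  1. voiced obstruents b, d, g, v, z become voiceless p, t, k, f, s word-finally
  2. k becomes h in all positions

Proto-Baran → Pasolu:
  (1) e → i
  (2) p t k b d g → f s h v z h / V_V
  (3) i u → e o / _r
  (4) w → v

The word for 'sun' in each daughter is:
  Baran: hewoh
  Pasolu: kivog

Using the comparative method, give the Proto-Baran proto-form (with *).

Position 1: Baran has h, Pasolu has k. Pasolu preserves k here (none of its changes turn any other segment into k), so the proto-segment is *k.
Position 5: Baran has h, Pasolu has g. Pasolu preserves g here (none of its changes turn any other segment into g), so the proto-segment is *g.
This points to *kewog. Verify forward in each daughter:
Baran: *kewog > kewok > hewoh  (by final devoicing, unconditioned shift)
Pasolu: start from *kewog.
  rule 1 (vowel merger): kewog → kiwog
  rule 2: no change — kiwog
  rule 3: no change — kiwog
  rule 4 (unconditioned shift): kiwog → kivog
  ⇒ Pasolu kivog
Only *kewog yields all of Baran hewoh, Pasolu kivog.

*kewog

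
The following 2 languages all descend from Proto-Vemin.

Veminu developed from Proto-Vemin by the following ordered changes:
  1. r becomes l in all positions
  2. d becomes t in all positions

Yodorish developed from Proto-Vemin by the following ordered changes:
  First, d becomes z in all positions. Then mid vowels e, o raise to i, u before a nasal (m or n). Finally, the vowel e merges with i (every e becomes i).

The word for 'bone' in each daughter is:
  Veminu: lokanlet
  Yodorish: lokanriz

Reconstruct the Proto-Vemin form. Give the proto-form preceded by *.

Position 6: Veminu has l, Yodorish has r. Yodorish preserves r here (none of its changes turn any other segment into r), so the proto-segment is *r.
Position 8: Veminu has t, Yodorish has z. Taking the neighbouring segments as reconstructed: Veminu t could go back to *t or *d; Yodorish z could go back to *d or *z — the one source consistent with every daughter is *d.
Position 7: Veminu has e, Yodorish has i. Veminu preserves e here (none of its changes turn any other segment into e), so the proto-segment is *e.
Continuing position by position gives *lokanred; check it forward:
Veminu: start from *lokanred.
  rule 1 (unconditioned shift): lokanred → lokanled
  rule 2 (unconditioned shift): lokanled → lokanlet
  ⇒ Veminu lokanlet
Yodorish: *lokanred > lokanrez > lokanriz  (by unconditioned shift, vowel merger)
*lokanred is the unique common source.

*lokanred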